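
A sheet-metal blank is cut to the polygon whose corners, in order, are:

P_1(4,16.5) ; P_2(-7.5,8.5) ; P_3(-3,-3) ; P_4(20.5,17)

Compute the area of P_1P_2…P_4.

Apply the shoelace formula: 2A = Σ (x_i·y_{i+1} − x_{i+1}·y_i), indices taken mod 4.
Σ = (157.75) + (48) + (10.5) + (270.25) = 486.5
Area = |Σ|/2 = 243.25.

243.25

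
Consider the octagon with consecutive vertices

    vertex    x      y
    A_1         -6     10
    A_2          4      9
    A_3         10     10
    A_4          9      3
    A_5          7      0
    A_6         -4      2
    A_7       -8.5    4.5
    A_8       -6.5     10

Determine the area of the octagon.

Cross-terms: -94, -50, -60, -21, 14, -1, -55.75, -5  ⇒  Σ = -272.75
Area = |Σ|/2 = 136.375.

136.375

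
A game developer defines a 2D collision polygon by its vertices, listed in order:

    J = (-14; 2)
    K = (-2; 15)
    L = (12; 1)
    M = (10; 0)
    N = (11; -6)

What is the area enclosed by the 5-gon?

260

Cross-terms: -206, -182, -10, -60, -62  ⇒  Σ = -520
Area = |Σ|/2 = 260.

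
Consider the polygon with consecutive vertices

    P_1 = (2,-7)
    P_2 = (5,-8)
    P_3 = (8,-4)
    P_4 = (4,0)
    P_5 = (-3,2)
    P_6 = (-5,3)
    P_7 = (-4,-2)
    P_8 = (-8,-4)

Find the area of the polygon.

Apply the shoelace formula: 2A = Σ (x_i·y_{i+1} − x_{i+1}·y_i), indices taken mod 8.
Cross-terms: 19, 44, 16, 8, 1, 22, 0, 64  ⇒  Σ = 174
Area = |Σ|/2 = 87.

87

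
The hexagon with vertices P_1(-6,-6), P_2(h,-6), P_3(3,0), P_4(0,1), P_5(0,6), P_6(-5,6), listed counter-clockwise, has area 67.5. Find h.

The doubled signed area Σ (x_i y_{i+1} − x_{i+1} y_i) is linear in h.
With h=0 it equals 153; the coefficient of h is 6 (from the two edges through P_2).
So 6·h + 153 = 2·67.5 = 135 ⇒ h = -3.

-3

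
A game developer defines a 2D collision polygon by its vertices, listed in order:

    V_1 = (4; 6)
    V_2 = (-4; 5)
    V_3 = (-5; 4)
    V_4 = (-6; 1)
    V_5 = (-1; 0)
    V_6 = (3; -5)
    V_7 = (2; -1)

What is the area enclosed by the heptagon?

50.5

Apply the surveyor's formula: 2A = Σ (x_i·y_{i+1} − x_{i+1}·y_i), indices taken mod 7.
Cross-terms: 44, 9, 19, 1, 5, 7, 16  ⇒  Σ = 101
Area = |Σ|/2 = 50.5.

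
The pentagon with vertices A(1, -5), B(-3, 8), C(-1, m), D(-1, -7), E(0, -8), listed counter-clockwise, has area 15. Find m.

-3

The doubled signed area Σ (x_i y_{i+1} − x_{i+1} y_i) is linear in m.
With m=0 it equals 24; the coefficient of m is -2 (from the two edges through C).
So -2·m + 24 = 2·15 = 30 ⇒ m = -3.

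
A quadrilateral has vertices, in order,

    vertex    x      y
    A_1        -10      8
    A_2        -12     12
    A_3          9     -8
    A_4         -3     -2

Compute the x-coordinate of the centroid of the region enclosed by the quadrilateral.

Apply the surveyor's formula. First the cross-terms c_i = x_i·y_{i+1} − x_{i+1}·y_i:
  -24, -12, -42, -44  ⇒  2A = -122, A = -61.
Then Σ (x_i + x_{i+1})·c_i = 884, so x̄ = 884 / (6·(-61)) = -442/183.

-442/183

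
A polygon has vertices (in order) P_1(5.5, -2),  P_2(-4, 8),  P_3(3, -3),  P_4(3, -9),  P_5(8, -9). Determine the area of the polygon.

42.25

P_1→P_2: (5.5)(8) − (-4)(-2) = 36
P_2→P_3: (-4)(-3) − (3)(8) = -12
P_3→P_4: (3)(-9) − (3)(-3) = -18
P_4→P_5: (3)(-9) − (8)(-9) = 45
P_5→P_1: (8)(-2) − (5.5)(-9) = 33.5
Σ = 84.5
Area = |Σ|/2 = 42.25.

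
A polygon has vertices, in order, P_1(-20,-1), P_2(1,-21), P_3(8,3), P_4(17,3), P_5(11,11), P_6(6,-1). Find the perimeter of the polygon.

|P_1P_2| = √((21)² + (-20)²) = √841 = 29
|P_2P_3| = √((7)² + (24)²) = √625 = 25
|P_3P_4| = √((9)² + (0)²) = √81 = 9
|P_4P_5| = √((-6)² + (8)²) = √100 = 10
|P_5P_6| = √((-5)² + (-12)²) = √169 = 13
|P_6P_1| = √((-26)² + (0)²) = √676 = 26
Perimeter = 29 + 25 + 9 + 10 + 13 + 26 = 112.

112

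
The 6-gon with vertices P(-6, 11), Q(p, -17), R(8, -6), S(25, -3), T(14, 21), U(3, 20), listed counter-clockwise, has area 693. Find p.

-5

The doubled signed area Σ (x_i y_{i+1} − x_{i+1} y_i) is linear in p.
With p=0 it equals 1301; the coefficient of p is -17 (from the two edges through Q).
So -17·p + 1301 = 2·693 = 1386 ⇒ p = -5.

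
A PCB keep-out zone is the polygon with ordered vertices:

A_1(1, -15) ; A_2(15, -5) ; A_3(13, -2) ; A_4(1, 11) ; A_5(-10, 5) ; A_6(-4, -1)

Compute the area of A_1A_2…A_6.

303

Apply the shoelace formula: 2A = Σ (x_i·y_{i+1} − x_{i+1}·y_i), indices taken mod 6.
Cross-terms: 220, 35, 145, 115, 30, 61  ⇒  Σ = 606
Area = |Σ|/2 = 303.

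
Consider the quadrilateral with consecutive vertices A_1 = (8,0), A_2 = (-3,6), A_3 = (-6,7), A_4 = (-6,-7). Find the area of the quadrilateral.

101.5

Apply Gauss's area formula: 2A = Σ (x_i·y_{i+1} − x_{i+1}·y_i), indices taken mod 4.
A_1→A_2: (8)(6) − (-3)(0) = 48
A_2→A_3: (-3)(7) − (-6)(6) = 15
A_3→A_4: (-6)(-7) − (-6)(7) = 84
A_4→A_1: (-6)(0) − (8)(-7) = 56
Σ = 203
Area = |Σ|/2 = 101.5.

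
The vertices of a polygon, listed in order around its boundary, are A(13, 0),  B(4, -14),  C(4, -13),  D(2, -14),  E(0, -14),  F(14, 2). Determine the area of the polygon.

A→B: (13)(-14) − (4)(0) = -182
B→C: (4)(-13) − (4)(-14) = 4
C→D: (4)(-14) − (2)(-13) = -30
D→E: (2)(-14) − (0)(-14) = -28
E→F: (0)(2) − (14)(-14) = 196
F→A: (14)(0) − (13)(2) = -26
Σ = -66
Area = |Σ|/2 = 33.

33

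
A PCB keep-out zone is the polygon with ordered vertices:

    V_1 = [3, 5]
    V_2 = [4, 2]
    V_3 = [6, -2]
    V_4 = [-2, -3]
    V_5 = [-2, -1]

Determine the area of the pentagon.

Apply the shoelace formula: 2A = Σ (x_i·y_{i+1} − x_{i+1}·y_i), indices taken mod 5.
V_1→V_2: (3)(2) − (4)(5) = -14
V_2→V_3: (4)(-2) − (6)(2) = -20
V_3→V_4: (6)(-3) − (-2)(-2) = -22
V_4→V_5: (-2)(-1) − (-2)(-3) = -4
V_5→V_1: (-2)(5) − (3)(-1) = -7
Σ = -67
Area = |Σ|/2 = 33.5.

33.5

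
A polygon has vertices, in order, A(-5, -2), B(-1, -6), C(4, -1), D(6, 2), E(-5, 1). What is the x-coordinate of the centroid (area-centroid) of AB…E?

-29/98

Apply the surveyor's formula. First the cross-terms c_i = x_i·y_{i+1} − x_{i+1}·y_i:
  28, 25, 14, 16, 15  ⇒  2A = 98, A = 49.
Then Σ (x_i + x_{i+1})·c_i = -87, so x̄ = -87 / (6·49) = -29/98.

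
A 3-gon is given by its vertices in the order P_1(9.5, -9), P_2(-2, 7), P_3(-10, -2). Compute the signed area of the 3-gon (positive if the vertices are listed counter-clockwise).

Σ = (48.5) + (74) + (109) = 231.5
Signed area = Σ/2 = 115.75 (positive ⇒ counter-clockwise traversal).

115.75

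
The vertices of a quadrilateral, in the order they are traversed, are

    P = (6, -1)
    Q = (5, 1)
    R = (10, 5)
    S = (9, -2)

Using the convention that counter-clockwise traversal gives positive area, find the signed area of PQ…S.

-18

Apply Gauss's area formula: 2A = Σ (x_i·y_{i+1} − x_{i+1}·y_i), indices taken mod 4.
P→Q: (6)(1) − (5)(-1) = 11
Q→R: (5)(5) − (10)(1) = 15
R→S: (10)(-2) − (9)(5) = -65
S→P: (9)(-1) − (6)(-2) = 3
Σ = -36
Signed area = Σ/2 = -18 (negative ⇒ clockwise traversal).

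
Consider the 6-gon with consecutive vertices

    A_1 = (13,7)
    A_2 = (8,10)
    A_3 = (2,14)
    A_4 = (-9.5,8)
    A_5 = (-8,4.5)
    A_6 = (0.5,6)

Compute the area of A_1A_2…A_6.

Apply the shoelace (surveyor's) formula: 2A = Σ (x_i·y_{i+1} − x_{i+1}·y_i), indices taken mod 6.
Σ = (74) + (92) + (149) + (21.25) + (-50.25) + (-74.5) = 211.5
Area = |Σ|/2 = 105.75.

105.75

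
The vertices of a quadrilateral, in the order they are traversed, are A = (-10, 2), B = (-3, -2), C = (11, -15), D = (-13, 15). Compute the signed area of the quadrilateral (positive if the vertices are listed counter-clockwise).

Apply the shoelace formula: 2A = Σ (x_i·y_{i+1} − x_{i+1}·y_i), indices taken mod 4.
A→B: (-10)(-2) − (-3)(2) = 26
B→C: (-3)(-15) − (11)(-2) = 67
C→D: (11)(15) − (-13)(-15) = -30
D→A: (-13)(2) − (-10)(15) = 124
Σ = 187
Signed area = Σ/2 = 93.5 (positive ⇒ counter-clockwise traversal).

93.5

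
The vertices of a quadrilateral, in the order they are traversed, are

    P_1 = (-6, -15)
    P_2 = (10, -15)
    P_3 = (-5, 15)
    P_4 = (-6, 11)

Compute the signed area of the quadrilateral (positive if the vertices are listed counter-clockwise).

Apply the shoelace (surveyor's) formula: 2A = Σ (x_i·y_{i+1} − x_{i+1}·y_i), indices taken mod 4.
Σ = (240) + (75) + (35) + (156) = 506
Signed area = Σ/2 = 253 (positive ⇒ counter-clockwise traversal).

253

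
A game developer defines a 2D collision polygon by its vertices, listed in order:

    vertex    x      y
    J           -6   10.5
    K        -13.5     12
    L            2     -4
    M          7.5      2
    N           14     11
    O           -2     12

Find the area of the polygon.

Cross-terms: 69.75, 30, 34, 54.5, 190, 51  ⇒  Σ = 429.25
Area = |Σ|/2 = 214.625.

214.625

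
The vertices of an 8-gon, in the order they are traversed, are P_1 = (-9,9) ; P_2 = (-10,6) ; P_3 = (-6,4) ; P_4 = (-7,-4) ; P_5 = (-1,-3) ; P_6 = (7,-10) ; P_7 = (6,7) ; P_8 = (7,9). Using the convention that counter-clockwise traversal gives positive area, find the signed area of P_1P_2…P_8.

Apply the shoelace (surveyor's) formula: 2A = Σ (x_i·y_{i+1} − x_{i+1}·y_i), indices taken mod 8.
Σ = (36) + (-4) + (52) + (17) + (31) + (109) + (5) + (144) = 390
Signed area = Σ/2 = 195 (positive ⇒ counter-clockwise traversal).

195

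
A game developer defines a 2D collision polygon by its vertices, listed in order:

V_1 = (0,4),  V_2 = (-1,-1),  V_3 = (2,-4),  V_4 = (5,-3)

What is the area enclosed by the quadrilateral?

Cross-terms: 4, 6, 14, 20  ⇒  Σ = 44
Area = |Σ|/2 = 22.

22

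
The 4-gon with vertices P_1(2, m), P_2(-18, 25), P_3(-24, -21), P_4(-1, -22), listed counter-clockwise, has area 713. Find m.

The doubled signed area Σ (x_i y_{i+1} − x_{i+1} y_i) is linear in m.
With m=0 it equals 1579; the coefficient of m is 17 (from the two edges through P_1).
So 17·m + 1579 = 2·713 = 1426 ⇒ m = -9.

-9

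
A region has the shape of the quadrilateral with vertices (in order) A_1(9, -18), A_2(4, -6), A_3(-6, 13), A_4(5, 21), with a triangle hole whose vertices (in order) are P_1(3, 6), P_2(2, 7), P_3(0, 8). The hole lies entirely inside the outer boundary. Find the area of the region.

217.5

Outer boundary:
Apply Gauss's area formula: 2A = Σ (x_i·y_{i+1} − x_{i+1}·y_i), indices taken mod 4.
Cross-terms: 18, 16, -191, -279  ⇒  Σ = -436
Area = |Σ|/2 = 218.
Hole:
Apply the surveyor's formula: 2A = Σ (x_i·y_{i+1} − x_{i+1}·y_i), indices taken mod 3.
P_1→P_2: (3)(7) − (2)(6) = 9
P_2→P_3: (2)(8) − (0)(7) = 16
P_3→P_1: (0)(6) − (3)(8) = -24
Σ = 1
Area = |Σ|/2 = 0.5.
Net area = 218 − 0.5 = 217.5.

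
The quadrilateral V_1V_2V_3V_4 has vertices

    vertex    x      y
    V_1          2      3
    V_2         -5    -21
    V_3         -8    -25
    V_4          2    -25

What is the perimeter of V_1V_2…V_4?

68

|V_1V_2| = √((-7)² + (-24)²) = √625 = 25
|V_2V_3| = √((-3)² + (-4)²) = √25 = 5
|V_3V_4| = √((10)² + (0)²) = √100 = 10
|V_4V_1| = √((0)² + (28)²) = √784 = 28
Perimeter = 25 + 5 + 10 + 28 = 68.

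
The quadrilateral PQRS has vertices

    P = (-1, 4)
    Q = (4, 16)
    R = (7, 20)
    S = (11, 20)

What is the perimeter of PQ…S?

|PQ| = √((5)² + (12)²) = √169 = 13
|QR| = √((3)² + (4)²) = √25 = 5
|RS| = √((4)² + (0)²) = √16 = 4
|SP| = √((-12)² + (-16)²) = √400 = 20
Perimeter = 13 + 5 + 4 + 20 = 42.

42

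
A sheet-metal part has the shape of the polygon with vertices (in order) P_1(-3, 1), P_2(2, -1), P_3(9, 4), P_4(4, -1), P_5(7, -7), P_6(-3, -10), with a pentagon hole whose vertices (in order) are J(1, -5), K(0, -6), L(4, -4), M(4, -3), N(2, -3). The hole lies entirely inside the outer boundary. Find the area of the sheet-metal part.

Outer boundary:
Apply Gauss's area formula: 2A = Σ (x_i·y_{i+1} − x_{i+1}·y_i), indices taken mod 6.
P_1→P_2: (-3)(-1) − (2)(1) = 1
P_2→P_3: (2)(4) − (9)(-1) = 17
P_3→P_4: (9)(-1) − (4)(4) = -25
P_4→P_5: (4)(-7) − (7)(-1) = -21
P_5→P_6: (7)(-10) − (-3)(-7) = -91
P_6→P_1: (-3)(1) − (-3)(-10) = -33
Σ = -152
Area = |Σ|/2 = 76.
Hole:
Apply the shoelace formula: 2A = Σ (x_i·y_{i+1} − x_{i+1}·y_i), indices taken mod 5.
Cross-terms: -6, 24, 4, -6, -7  ⇒  Σ = 9
Area = |Σ|/2 = 4.5.
Net area = 76 − 4.5 = 71.5.

71.5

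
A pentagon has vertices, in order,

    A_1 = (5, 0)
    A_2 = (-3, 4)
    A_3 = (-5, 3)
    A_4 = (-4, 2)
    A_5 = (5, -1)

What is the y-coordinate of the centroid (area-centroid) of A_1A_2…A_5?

1.625

Apply Gauss's area formula. First the cross-terms c_i = x_i·y_{i+1} − x_{i+1}·y_i:
  20, 11, 2, -6, 5  ⇒  2A = 32, A = 16.
Then Σ (y_i + y_{i+1})·c_i = 156, so ȳ = 156 / (6·16) = 1.625.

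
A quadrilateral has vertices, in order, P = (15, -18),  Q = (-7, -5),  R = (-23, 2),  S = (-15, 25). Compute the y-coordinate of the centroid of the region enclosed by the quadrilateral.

Apply the surveyor's formula. First the cross-terms c_i = x_i·y_{i+1} − x_{i+1}·y_i:
  -201, -129, -545, -105  ⇒  2A = -980, A = -490.
Then Σ (y_i + y_{i+1})·c_i = -10440, so ȳ = -10440 / (6·(-490)) = 174/49.

174/49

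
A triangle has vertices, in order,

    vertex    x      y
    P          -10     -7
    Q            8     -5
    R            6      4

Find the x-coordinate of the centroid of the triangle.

Apply the shoelace formula. First the cross-terms c_i = x_i·y_{i+1} − x_{i+1}·y_i:
  106, 62, -2  ⇒  2A = 166, A = 83.
Then Σ (x_i + x_{i+1})·c_i = 664, so x̄ = 664 / (6·83) = 4/3.

4/3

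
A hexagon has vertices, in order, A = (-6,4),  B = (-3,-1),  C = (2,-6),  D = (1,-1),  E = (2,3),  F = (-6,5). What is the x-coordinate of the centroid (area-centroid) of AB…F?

Apply Gauss's area formula. First the cross-terms c_i = x_i·y_{i+1} − x_{i+1}·y_i:
  18, 20, 4, 5, 28, 6  ⇒  2A = 81, A = 40.5.
Then Σ (x_i + x_{i+1})·c_i = -339, so x̄ = -339 / (6·40.5) = -113/81.

-113/81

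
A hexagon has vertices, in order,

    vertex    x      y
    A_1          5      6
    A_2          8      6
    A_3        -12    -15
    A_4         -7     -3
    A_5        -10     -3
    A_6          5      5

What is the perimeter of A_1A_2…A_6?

|A_1A_2| = √((3)² + (0)²) = √9 = 3
|A_2A_3| = √((-20)² + (-21)²) = √841 = 29
|A_3A_4| = √((5)² + (12)²) = √169 = 13
|A_4A_5| = √((-3)² + (0)²) = √9 = 3
|A_5A_6| = √((15)² + (8)²) = √289 = 17
|A_6A_1| = √((0)² + (1)²) = √1 = 1
Perimeter = 3 + 29 + 13 + 3 + 17 + 1 = 66.

66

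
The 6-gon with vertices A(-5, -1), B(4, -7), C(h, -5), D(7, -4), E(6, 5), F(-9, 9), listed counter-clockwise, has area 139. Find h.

4

Write out the shoelace sum; only the two edges meeting at C involve h:
2·Area = [(4·(-5) − h·(-7)) + (h·(-4) − 7·(-5))] + 251
       = 3·h + 266 = 278
⇒ h = 4.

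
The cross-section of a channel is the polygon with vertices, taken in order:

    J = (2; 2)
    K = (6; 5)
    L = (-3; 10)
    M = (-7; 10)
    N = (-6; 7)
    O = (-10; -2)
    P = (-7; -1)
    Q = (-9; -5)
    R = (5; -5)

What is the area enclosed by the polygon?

159

Apply Gauss's area formula: 2A = Σ (x_i·y_{i+1} − x_{i+1}·y_i), indices taken mod 9.
Cross-terms: -2, 75, 40, 11, 82, -4, 26, 70, 20  ⇒  Σ = 318
Area = |Σ|/2 = 159.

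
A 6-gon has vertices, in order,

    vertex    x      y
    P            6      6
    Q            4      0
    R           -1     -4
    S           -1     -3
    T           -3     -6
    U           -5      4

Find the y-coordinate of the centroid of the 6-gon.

251/210

Apply the surveyor's formula. First the cross-terms c_i = x_i·y_{i+1} − x_{i+1}·y_i:
  -24, -16, -1, -3, -42, -54  ⇒  2A = -140, A = -70.
Then Σ (y_i + y_{i+1})·c_i = -502, so ȳ = -502 / (6·(-70)) = 251/210.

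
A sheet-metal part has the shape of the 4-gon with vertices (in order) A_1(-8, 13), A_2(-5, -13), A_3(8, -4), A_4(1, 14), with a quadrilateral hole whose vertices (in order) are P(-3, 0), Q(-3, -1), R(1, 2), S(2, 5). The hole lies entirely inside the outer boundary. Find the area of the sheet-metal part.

260

Outer boundary:
Apply the surveyor's formula: 2A = Σ (x_i·y_{i+1} − x_{i+1}·y_i), indices taken mod 4.
Σ = (169) + (124) + (116) + (125) = 534
Area = |Σ|/2 = 267.
Hole:
Cross-terms: 3, -5, 1, 15  ⇒  Σ = 14
Area = |Σ|/2 = 7.
Net area = 267 − 7 = 260.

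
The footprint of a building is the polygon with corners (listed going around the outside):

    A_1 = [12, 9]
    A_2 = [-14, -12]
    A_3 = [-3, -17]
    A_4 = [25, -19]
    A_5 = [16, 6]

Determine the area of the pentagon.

596

Cross-terms: -18, 202, 482, 454, 72  ⇒  Σ = 1192
Area = |Σ|/2 = 596.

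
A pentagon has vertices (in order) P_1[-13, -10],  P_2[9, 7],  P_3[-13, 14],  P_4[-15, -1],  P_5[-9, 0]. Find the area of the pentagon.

260

Apply the surveyor's formula: 2A = Σ (x_i·y_{i+1} − x_{i+1}·y_i), indices taken mod 5.
Σ = (-1) + (217) + (223) + (-9) + (90) = 520
Area = |Σ|/2 = 260.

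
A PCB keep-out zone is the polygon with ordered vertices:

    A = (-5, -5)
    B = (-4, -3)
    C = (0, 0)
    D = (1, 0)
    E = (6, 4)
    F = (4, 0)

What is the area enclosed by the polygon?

18.5

Apply Gauss's area formula: 2A = Σ (x_i·y_{i+1} − x_{i+1}·y_i), indices taken mod 6.
A→B: (-5)(-3) − (-4)(-5) = -5
B→C: (-4)(0) − (0)(-3) = 0
C→D: (0)(0) − (1)(0) = 0
D→E: (1)(4) − (6)(0) = 4
E→F: (6)(0) − (4)(4) = -16
F→A: (4)(-5) − (-5)(0) = -20
Σ = -37
Area = |Σ|/2 = 18.5.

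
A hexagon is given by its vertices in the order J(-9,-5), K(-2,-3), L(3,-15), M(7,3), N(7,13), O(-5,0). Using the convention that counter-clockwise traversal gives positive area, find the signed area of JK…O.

165

Σ = (17) + (39) + (114) + (70) + (65) + (25) = 330
Signed area = Σ/2 = 165 (positive ⇒ counter-clockwise traversal).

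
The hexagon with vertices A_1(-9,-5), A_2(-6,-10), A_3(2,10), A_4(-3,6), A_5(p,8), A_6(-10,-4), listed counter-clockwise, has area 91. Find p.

-5

Write out the shoelace sum; only the two edges meeting at A_5 involve p:
2·Area = [((-3)·8 − p·6) + (p·(-4) − (-10)·8)] + 76
       = -10·p + 132 = 182
⇒ p = -5.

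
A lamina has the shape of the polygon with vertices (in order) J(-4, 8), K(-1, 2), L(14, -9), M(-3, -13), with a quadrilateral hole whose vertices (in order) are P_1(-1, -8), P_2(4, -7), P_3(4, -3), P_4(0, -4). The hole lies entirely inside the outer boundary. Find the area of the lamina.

134.5

Outer boundary:
Apply the shoelace (surveyor's) formula: 2A = Σ (x_i·y_{i+1} − x_{i+1}·y_i), indices taken mod 4.
Σ = (0) + (-19) + (-209) + (-76) = -304
Area = |Σ|/2 = 152.
Hole:
Apply Gauss's area formula: 2A = Σ (x_i·y_{i+1} − x_{i+1}·y_i), indices taken mod 4.
Σ = (39) + (16) + (-16) + (-4) = 35
Area = |Σ|/2 = 17.5.
Net area = 152 − 17.5 = 134.5.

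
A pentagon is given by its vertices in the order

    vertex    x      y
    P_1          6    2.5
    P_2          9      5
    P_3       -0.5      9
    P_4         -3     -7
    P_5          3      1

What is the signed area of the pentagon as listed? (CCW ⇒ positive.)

Apply the shoelace (surveyor's) formula: 2A = Σ (x_i·y_{i+1} − x_{i+1}·y_i), indices taken mod 5.
Σ = (7.5) + (83.5) + (30.5) + (18) + (1.5) = 141
Signed area = Σ/2 = 70.5 (positive ⇒ counter-clockwise traversal).

70.5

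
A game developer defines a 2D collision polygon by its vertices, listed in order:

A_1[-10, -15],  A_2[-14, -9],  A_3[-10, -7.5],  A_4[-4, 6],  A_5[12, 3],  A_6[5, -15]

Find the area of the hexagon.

Apply the shoelace (surveyor's) formula: 2A = Σ (x_i·y_{i+1} − x_{i+1}·y_i), indices taken mod 6.
Σ = (-120) + (15) + (-90) + (-84) + (-195) + (-225) = -699
Area = |Σ|/2 = 349.5.

349.5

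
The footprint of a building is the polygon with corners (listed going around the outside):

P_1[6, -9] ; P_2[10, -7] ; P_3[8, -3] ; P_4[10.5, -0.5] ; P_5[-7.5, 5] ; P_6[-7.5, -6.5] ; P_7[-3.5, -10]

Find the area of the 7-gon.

P_1→P_2: (6)(-7) − (10)(-9) = 48
P_2→P_3: (10)(-3) − (8)(-7) = 26
P_3→P_4: (8)(-0.5) − (10.5)(-3) = 27.5
P_4→P_5: (10.5)(5) − (-7.5)(-0.5) = 48.75
P_5→P_6: (-7.5)(-6.5) − (-7.5)(5) = 86.25
P_6→P_7: (-7.5)(-10) − (-3.5)(-6.5) = 52.25
P_7→P_1: (-3.5)(-9) − (6)(-10) = 91.5
Σ = 380.25
Area = |Σ|/2 = 190.125.

190.125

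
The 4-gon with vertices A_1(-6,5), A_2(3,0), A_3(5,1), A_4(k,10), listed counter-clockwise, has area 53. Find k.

2

The doubled signed area Σ (x_i y_{i+1} − x_{i+1} y_i) is linear in k.
With k=0 it equals 98; the coefficient of k is 4 (from the two edges through A_4).
So 4·k + 98 = 2·53 = 106 ⇒ k = 2.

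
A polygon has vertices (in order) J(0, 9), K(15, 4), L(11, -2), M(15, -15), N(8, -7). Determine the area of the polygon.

128.5

Cross-terms: -135, -74, -135, 15, 72  ⇒  Σ = -257
Area = |Σ|/2 = 128.5.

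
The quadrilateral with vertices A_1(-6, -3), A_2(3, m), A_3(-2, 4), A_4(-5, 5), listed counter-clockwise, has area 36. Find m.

The doubled signed area Σ (x_i y_{i+1} − x_{i+1} y_i) is linear in m.
With m=0 it equals 76; the coefficient of m is -4 (from the two edges through A_2).
So -4·m + 76 = 2·36 = 72 ⇒ m = 1.

1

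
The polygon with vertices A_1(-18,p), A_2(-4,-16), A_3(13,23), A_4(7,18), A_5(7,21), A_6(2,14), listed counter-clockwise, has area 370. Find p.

Write out the shoelace sum; only the two edges meeting at A_1 involve p:
2·Area = [(2·p − (-18)·14) + ((-18)·(-16) − (-4)·p)] + 266
       = 6·p + 806 = 740
⇒ p = -11.

-11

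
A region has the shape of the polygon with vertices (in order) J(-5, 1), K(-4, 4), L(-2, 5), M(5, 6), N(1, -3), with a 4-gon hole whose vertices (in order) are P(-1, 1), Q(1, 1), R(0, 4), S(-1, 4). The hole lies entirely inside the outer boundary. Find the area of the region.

Outer boundary:
Apply Gauss's area formula: 2A = Σ (x_i·y_{i+1} − x_{i+1}·y_i), indices taken mod 5.
Cross-terms: -16, -12, -37, -21, -14  ⇒  Σ = -100
Area = |Σ|/2 = 50.
Hole:
Σ = (-2) + (4) + (4) + (3) = 9
Area = |Σ|/2 = 4.5.
Net area = 50 − 4.5 = 45.5.

45.5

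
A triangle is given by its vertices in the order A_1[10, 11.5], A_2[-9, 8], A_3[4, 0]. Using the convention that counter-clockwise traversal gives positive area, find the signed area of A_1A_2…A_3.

98.75

Apply the surveyor's formula: 2A = Σ (x_i·y_{i+1} − x_{i+1}·y_i), indices taken mod 3.
Σ = (183.5) + (-32) + (46) = 197.5
Signed area = Σ/2 = 98.75 (positive ⇒ counter-clockwise traversal).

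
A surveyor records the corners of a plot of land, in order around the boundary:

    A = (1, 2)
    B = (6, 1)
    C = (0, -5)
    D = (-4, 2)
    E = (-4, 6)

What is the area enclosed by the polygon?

45.5

Σ = (-11) + (-30) + (-20) + (-16) + (-14) = -91
Area = |Σ|/2 = 45.5.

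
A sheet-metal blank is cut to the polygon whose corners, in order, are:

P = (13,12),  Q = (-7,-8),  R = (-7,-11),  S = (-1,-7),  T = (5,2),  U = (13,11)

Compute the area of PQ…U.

57

Σ = (-20) + (21) + (38) + (33) + (29) + (13) = 114
Area = |Σ|/2 = 57.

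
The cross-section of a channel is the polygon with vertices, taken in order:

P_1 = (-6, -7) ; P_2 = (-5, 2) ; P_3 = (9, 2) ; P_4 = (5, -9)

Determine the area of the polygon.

Apply the shoelace formula: 2A = Σ (x_i·y_{i+1} − x_{i+1}·y_i), indices taken mod 4.
Cross-terms: -47, -28, -91, -89  ⇒  Σ = -255
Area = |Σ|/2 = 127.5.

127.5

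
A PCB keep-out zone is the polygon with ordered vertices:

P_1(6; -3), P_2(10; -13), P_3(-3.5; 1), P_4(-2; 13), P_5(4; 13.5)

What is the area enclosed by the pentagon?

149.5

Σ = (-48) + (-35.5) + (-43.5) + (-79) + (-93) = -299
Area = |Σ|/2 = 149.5.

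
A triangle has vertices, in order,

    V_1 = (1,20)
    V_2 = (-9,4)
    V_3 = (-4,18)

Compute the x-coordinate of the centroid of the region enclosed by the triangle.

-4

Apply Gauss's area formula. First the cross-terms c_i = x_i·y_{i+1} − x_{i+1}·y_i:
  184, -146, -98  ⇒  2A = -60, A = -30.
Then Σ (x_i + x_{i+1})·c_i = 720, so x̄ = 720 / (6·(-30)) = -4.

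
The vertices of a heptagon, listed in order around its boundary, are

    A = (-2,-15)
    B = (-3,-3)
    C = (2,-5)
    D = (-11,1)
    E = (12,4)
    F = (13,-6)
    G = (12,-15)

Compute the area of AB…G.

292

Apply Gauss's area formula: 2A = Σ (x_i·y_{i+1} − x_{i+1}·y_i), indices taken mod 7.
A→B: (-2)(-3) − (-3)(-15) = -39
B→C: (-3)(-5) − (2)(-3) = 21
C→D: (2)(1) − (-11)(-5) = -53
D→E: (-11)(4) − (12)(1) = -56
E→F: (12)(-6) − (13)(4) = -124
F→G: (13)(-15) − (12)(-6) = -123
G→A: (12)(-15) − (-2)(-15) = -210
Σ = -584
Area = |Σ|/2 = 292.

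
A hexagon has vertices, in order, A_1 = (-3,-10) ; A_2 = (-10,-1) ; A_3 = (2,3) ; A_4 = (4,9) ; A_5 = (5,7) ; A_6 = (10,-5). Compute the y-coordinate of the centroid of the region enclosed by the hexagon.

-391/173

Apply the surveyor's formula. First the cross-terms c_i = x_i·y_{i+1} − x_{i+1}·y_i:
  -97, -28, 6, -17, -95, -115  ⇒  2A = -346, A = -173.
Then Σ (y_i + y_{i+1})·c_i = 2346, so ȳ = 2346 / (6·(-173)) = -391/173.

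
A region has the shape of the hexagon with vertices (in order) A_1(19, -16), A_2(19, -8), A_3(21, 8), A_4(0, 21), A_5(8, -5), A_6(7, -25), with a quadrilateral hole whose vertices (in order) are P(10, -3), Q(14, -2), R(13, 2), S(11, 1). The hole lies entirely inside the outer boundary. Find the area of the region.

Outer boundary:
Apply the surveyor's formula: 2A = Σ (x_i·y_{i+1} − x_{i+1}·y_i), indices taken mod 6.
A_1→A_2: (19)(-8) − (19)(-16) = 152
A_2→A_3: (19)(8) − (21)(-8) = 320
A_3→A_4: (21)(21) − (0)(8) = 441
A_4→A_5: (0)(-5) − (8)(21) = -168
A_5→A_6: (8)(-25) − (7)(-5) = -165
A_6→A_1: (7)(-16) − (19)(-25) = 363
Σ = 943
Area = |Σ|/2 = 471.5.
Hole:
Cross-terms: 22, 54, -9, -43  ⇒  Σ = 24
Area = |Σ|/2 = 12.
Net area = 471.5 − 12 = 459.5.

459.5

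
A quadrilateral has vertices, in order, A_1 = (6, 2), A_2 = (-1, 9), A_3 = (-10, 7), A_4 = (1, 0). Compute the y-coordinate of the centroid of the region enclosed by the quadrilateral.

633/134

Apply the shoelace formula. First the cross-terms c_i = x_i·y_{i+1} − x_{i+1}·y_i:
  56, 83, -7, 2  ⇒  2A = 134, A = 67.
Then Σ (y_i + y_{i+1})·c_i = 1899, so ȳ = 1899 / (6·67) = 633/134.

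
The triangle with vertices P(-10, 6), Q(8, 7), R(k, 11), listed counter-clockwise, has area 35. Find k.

Write out the shoelace sum; only the two edges meeting at R involve k:
2·Area = [(8·11 − k·7) + (k·6 − (-10)·11)] + -118
       = -1·k + 80 = 70
⇒ k = 10.

10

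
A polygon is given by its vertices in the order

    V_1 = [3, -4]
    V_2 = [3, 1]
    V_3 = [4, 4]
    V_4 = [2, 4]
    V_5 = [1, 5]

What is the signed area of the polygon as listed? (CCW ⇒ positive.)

Apply the shoelace formula: 2A = Σ (x_i·y_{i+1} − x_{i+1}·y_i), indices taken mod 5.
Cross-terms: 15, 8, 8, 6, -19  ⇒  Σ = 18
Signed area = Σ/2 = 9 (positive ⇒ counter-clockwise traversal).

9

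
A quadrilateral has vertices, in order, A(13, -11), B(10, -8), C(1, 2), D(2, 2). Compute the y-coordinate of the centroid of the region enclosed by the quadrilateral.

Apply Gauss's area formula. First the cross-terms c_i = x_i·y_{i+1} − x_{i+1}·y_i:
  6, 28, -2, -48  ⇒  2A = -16, A = -8.
Then Σ (y_i + y_{i+1})·c_i = 142, so ȳ = 142 / (6·(-8)) = -71/24.

-71/24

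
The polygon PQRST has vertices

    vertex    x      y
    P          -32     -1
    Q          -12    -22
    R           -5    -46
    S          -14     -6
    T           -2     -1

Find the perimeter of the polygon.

|PQ| = √((20)² + (-21)²) = √841 = 29
|QR| = √((7)² + (-24)²) = √625 = 25
|RS| = √((-9)² + (40)²) = √1681 = 41
|ST| = √((12)² + (5)²) = √169 = 13
|TP| = √((-30)² + (0)²) = √900 = 30
Perimeter = 29 + 25 + 41 + 13 + 30 = 138.

138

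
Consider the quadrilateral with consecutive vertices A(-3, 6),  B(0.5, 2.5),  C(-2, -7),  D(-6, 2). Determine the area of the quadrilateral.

42.5

Apply Gauss's area formula: 2A = Σ (x_i·y_{i+1} − x_{i+1}·y_i), indices taken mod 4.
Σ = (-10.5) + (1.5) + (-46) + (-30) = -85
Area = |Σ|/2 = 42.5.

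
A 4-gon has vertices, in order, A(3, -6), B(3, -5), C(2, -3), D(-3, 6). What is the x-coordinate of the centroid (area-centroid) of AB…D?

20/21

Apply the shoelace (surveyor's) formula. First the cross-terms c_i = x_i·y_{i+1} − x_{i+1}·y_i:
  3, 1, 3, 0  ⇒  2A = 7, A = 3.5.
Then Σ (x_i + x_{i+1})·c_i = 20, so x̄ = 20 / (6·3.5) = 20/21.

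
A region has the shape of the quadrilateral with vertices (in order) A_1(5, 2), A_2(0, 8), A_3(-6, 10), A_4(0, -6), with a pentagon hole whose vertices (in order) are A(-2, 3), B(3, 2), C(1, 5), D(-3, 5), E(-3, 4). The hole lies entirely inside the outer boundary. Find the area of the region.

66

Outer boundary:
A_1→A_2: (5)(8) − (0)(2) = 40
A_2→A_3: (0)(10) − (-6)(8) = 48
A_3→A_4: (-6)(-6) − (0)(10) = 36
A_4→A_1: (0)(2) − (5)(-6) = 30
Σ = 154
Area = |Σ|/2 = 77.
Hole:
Cross-terms: -13, 13, 20, 3, -1  ⇒  Σ = 22
Area = |Σ|/2 = 11.
Net area = 77 − 11 = 66.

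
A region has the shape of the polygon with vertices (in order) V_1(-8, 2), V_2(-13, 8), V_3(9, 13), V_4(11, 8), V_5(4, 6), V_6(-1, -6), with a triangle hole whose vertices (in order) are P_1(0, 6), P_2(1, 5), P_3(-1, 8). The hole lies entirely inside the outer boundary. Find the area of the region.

191.5

Outer boundary:
V_1→V_2: (-8)(8) − (-13)(2) = -38
V_2→V_3: (-13)(13) − (9)(8) = -241
V_3→V_4: (9)(8) − (11)(13) = -71
V_4→V_5: (11)(6) − (4)(8) = 34
V_5→V_6: (4)(-6) − (-1)(6) = -18
V_6→V_1: (-1)(2) − (-8)(-6) = -50
Σ = -384
Area = |Σ|/2 = 192.
Hole:
Apply the shoelace (surveyor's) formula: 2A = Σ (x_i·y_{i+1} − x_{i+1}·y_i), indices taken mod 3.
Σ = (-6) + (13) + (-6) = 1
Area = |Σ|/2 = 0.5.
Net area = 192 − 0.5 = 191.5.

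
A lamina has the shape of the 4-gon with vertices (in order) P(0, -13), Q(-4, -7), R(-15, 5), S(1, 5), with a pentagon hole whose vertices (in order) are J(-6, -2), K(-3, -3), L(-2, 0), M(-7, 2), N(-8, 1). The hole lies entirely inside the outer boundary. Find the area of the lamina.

118.5

Outer boundary:
Apply the surveyor's formula: 2A = Σ (x_i·y_{i+1} − x_{i+1}·y_i), indices taken mod 4.
Cross-terms: -52, -125, -80, -13  ⇒  Σ = -270
Area = |Σ|/2 = 135.
Hole:
J→K: (-6)(-3) − (-3)(-2) = 12
K→L: (-3)(0) − (-2)(-3) = -6
L→M: (-2)(2) − (-7)(0) = -4
M→N: (-7)(1) − (-8)(2) = 9
N→J: (-8)(-2) − (-6)(1) = 22
Σ = 33
Area = |Σ|/2 = 16.5.
Net area = 135 − 16.5 = 118.5.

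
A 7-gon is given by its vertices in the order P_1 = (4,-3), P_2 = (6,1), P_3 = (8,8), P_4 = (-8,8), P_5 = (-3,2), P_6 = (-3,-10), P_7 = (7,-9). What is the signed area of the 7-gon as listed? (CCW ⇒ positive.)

Apply the shoelace formula: 2A = Σ (x_i·y_{i+1} − x_{i+1}·y_i), indices taken mod 7.
Σ = (22) + (40) + (128) + (8) + (36) + (97) + (15) = 346
Signed area = Σ/2 = 173 (positive ⇒ counter-clockwise traversal).

173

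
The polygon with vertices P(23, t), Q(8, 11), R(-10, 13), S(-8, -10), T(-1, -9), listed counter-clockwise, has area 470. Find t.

The doubled signed area Σ (x_i y_{i+1} − x_{i+1} y_i) is linear in t.
With t=0 it equals 940; the coefficient of t is -9 (from the two edges through P).
So -9·t + 940 = 2·470 = 940 ⇒ t = 0.

0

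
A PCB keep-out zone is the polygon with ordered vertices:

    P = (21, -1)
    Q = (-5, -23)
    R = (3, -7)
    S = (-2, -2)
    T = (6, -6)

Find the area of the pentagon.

130

Apply the surveyor's formula: 2A = Σ (x_i·y_{i+1} − x_{i+1}·y_i), indices taken mod 5.
Cross-terms: -488, 104, -20, 24, 120  ⇒  Σ = -260
Area = |Σ|/2 = 130.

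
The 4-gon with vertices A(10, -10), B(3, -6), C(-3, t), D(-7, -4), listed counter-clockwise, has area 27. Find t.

The doubled signed area Σ (x_i y_{i+1} − x_{i+1} y_i) is linear in t.
With t=0 it equals 74; the coefficient of t is 10 (from the two edges through C).
So 10·t + 74 = 2·27 = 54 ⇒ t = -2.

-2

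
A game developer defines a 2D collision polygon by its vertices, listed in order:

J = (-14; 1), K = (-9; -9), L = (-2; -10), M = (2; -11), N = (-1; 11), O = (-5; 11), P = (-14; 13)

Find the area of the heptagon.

280.5

Apply Gauss's area formula: 2A = Σ (x_i·y_{i+1} − x_{i+1}·y_i), indices taken mod 7.
Cross-terms: 135, 72, 42, 11, 44, 89, 168  ⇒  Σ = 561
Area = |Σ|/2 = 280.5.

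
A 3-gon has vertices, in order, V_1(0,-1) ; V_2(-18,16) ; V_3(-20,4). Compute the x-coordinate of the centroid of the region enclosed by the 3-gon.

Apply the shoelace (surveyor's) formula. First the cross-terms c_i = x_i·y_{i+1} − x_{i+1}·y_i:
  -18, 248, 20  ⇒  2A = 250, A = 125.
Then Σ (x_i + x_{i+1})·c_i = -9500, so x̄ = -9500 / (6·125) = -38/3.

-38/3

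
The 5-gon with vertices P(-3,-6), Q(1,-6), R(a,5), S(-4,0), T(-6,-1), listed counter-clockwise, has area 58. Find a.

5

The doubled signed area Σ (x_i y_{i+1} − x_{i+1} y_i) is linear in a.
With a=0 it equals 86; the coefficient of a is 6 (from the two edges through R).
So 6·a + 86 = 2·58 = 116 ⇒ a = 5.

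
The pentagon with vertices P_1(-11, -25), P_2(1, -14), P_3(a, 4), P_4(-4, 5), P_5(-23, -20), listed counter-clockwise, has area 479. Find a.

The doubled signed area Σ (x_i y_{i+1} − x_{i+1} y_i) is linear in a.
With a=0 it equals 749; the coefficient of a is 19 (from the two edges through P_3).
So 19·a + 749 = 2·479 = 958 ⇒ a = 11.

11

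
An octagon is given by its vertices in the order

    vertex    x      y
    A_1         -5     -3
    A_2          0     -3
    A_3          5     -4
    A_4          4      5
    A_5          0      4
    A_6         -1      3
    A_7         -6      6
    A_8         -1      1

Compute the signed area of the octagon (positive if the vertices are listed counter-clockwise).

Apply the surveyor's formula: 2A = Σ (x_i·y_{i+1} − x_{i+1}·y_i), indices taken mod 8.
Cross-terms: 15, 15, 41, 16, 4, 12, 0, 8  ⇒  Σ = 111
Signed area = Σ/2 = 55.5 (positive ⇒ counter-clockwise traversal).

55.5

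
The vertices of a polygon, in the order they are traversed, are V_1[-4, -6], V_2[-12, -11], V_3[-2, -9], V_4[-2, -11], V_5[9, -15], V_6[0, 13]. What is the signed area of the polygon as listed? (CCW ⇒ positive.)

Apply the shoelace formula: 2A = Σ (x_i·y_{i+1} − x_{i+1}·y_i), indices taken mod 6.
V_1→V_2: (-4)(-11) − (-12)(-6) = -28
V_2→V_3: (-12)(-9) − (-2)(-11) = 86
V_3→V_4: (-2)(-11) − (-2)(-9) = 4
V_4→V_5: (-2)(-15) − (9)(-11) = 129
V_5→V_6: (9)(13) − (0)(-15) = 117
V_6→V_1: (0)(-6) − (-4)(13) = 52
Σ = 360
Signed area = Σ/2 = 180 (positive ⇒ counter-clockwise traversal).

180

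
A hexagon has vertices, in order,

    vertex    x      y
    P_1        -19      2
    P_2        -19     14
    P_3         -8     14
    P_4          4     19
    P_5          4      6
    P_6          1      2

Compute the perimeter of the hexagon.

74

|P_1P_2| = √((0)² + (12)²) = √144 = 12
|P_2P_3| = √((11)² + (0)²) = √121 = 11
|P_3P_4| = √((12)² + (5)²) = √169 = 13
|P_4P_5| = √((0)² + (-13)²) = √169 = 13
|P_5P_6| = √((-3)² + (-4)²) = √25 = 5
|P_6P_1| = √((-20)² + (0)²) = √400 = 20
Perimeter = 12 + 11 + 13 + 13 + 5 + 20 = 74.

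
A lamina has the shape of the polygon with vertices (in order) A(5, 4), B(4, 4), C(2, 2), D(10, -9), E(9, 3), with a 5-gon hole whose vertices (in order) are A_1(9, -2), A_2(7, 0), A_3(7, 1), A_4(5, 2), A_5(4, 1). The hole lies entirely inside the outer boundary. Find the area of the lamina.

Outer boundary:
Apply the shoelace formula: 2A = Σ (x_i·y_{i+1} − x_{i+1}·y_i), indices taken mod 5.
Cross-terms: 4, 0, -38, 111, 21  ⇒  Σ = 98
Area = |Σ|/2 = 49.
Hole:
Apply the surveyor's formula: 2A = Σ (x_i·y_{i+1} − x_{i+1}·y_i), indices taken mod 5.
Cross-terms: 14, 7, 9, -3, -17  ⇒  Σ = 10
Area = |Σ|/2 = 5.
Net area = 49 − 5 = 44.

44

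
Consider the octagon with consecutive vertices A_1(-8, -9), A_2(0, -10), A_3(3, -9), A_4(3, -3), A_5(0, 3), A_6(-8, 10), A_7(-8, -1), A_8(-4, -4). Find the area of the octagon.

A_1→A_2: (-8)(-10) − (0)(-9) = 80
A_2→A_3: (0)(-9) − (3)(-10) = 30
A_3→A_4: (3)(-3) − (3)(-9) = 18
A_4→A_5: (3)(3) − (0)(-3) = 9
A_5→A_6: (0)(10) − (-8)(3) = 24
A_6→A_7: (-8)(-1) − (-8)(10) = 88
A_7→A_8: (-8)(-4) − (-4)(-1) = 28
A_8→A_1: (-4)(-9) − (-8)(-4) = 4
Σ = 281
Area = |Σ|/2 = 140.5.

140.5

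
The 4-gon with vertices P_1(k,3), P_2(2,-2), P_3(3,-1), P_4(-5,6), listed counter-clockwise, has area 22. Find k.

-6

The doubled signed area Σ (x_i y_{i+1} − x_{i+1} y_i) is linear in k.
With k=0 it equals -4; the coefficient of k is -8 (from the two edges through P_1).
So -8·k + -4 = 2·22 = 44 ⇒ k = -6.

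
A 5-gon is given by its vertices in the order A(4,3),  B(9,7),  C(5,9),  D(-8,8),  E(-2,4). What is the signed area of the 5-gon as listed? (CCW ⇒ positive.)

Apply the shoelace (surveyor's) formula: 2A = Σ (x_i·y_{i+1} − x_{i+1}·y_i), indices taken mod 5.
Σ = (1) + (46) + (112) + (-16) + (-22) = 121
Signed area = Σ/2 = 60.5 (positive ⇒ counter-clockwise traversal).

60.5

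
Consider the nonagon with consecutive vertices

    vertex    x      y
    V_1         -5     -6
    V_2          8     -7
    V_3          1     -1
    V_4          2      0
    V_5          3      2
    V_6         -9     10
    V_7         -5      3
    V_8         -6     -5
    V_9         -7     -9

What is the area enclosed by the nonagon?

Cross-terms: 83, -1, 2, 4, 48, 23, 43, 19, -3  ⇒  Σ = 218
Area = |Σ|/2 = 109.

109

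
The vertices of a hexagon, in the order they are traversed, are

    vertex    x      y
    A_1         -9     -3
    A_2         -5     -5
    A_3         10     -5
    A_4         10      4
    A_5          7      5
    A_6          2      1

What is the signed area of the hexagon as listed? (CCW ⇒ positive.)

A_1→A_2: (-9)(-5) − (-5)(-3) = 30
A_2→A_3: (-5)(-5) − (10)(-5) = 75
A_3→A_4: (10)(4) − (10)(-5) = 90
A_4→A_5: (10)(5) − (7)(4) = 22
A_5→A_6: (7)(1) − (2)(5) = -3
A_6→A_1: (2)(-3) − (-9)(1) = 3
Σ = 217
Signed area = Σ/2 = 108.5 (positive ⇒ counter-clockwise traversal).

108.5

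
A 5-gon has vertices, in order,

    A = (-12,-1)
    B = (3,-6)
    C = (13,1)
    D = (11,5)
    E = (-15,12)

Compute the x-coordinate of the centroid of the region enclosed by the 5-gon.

Apply the surveyor's formula. First the cross-terms c_i = x_i·y_{i+1} − x_{i+1}·y_i:
  75, 81, 54, 207, 159  ⇒  2A = 576, A = 288.
Then Σ (x_i + x_{i+1})·c_i = -3204, so x̄ = -3204 / (6·288) = -89/48.

-89/48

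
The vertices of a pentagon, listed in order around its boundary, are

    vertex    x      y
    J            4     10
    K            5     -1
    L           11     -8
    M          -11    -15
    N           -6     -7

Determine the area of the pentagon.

Apply the shoelace (surveyor's) formula: 2A = Σ (x_i·y_{i+1} − x_{i+1}·y_i), indices taken mod 5.
J→K: (4)(-1) − (5)(10) = -54
K→L: (5)(-8) − (11)(-1) = -29
L→M: (11)(-15) − (-11)(-8) = -253
M→N: (-11)(-7) − (-6)(-15) = -13
N→J: (-6)(10) − (4)(-7) = -32
Σ = -381
Area = |Σ|/2 = 190.5.

190.5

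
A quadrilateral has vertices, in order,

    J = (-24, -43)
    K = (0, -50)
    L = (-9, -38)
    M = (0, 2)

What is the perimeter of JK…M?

|JK| = √((24)² + (-7)²) = √625 = 25
|KL| = √((-9)² + (12)²) = √225 = 15
|LM| = √((9)² + (40)²) = √1681 = 41
|MJ| = √((-24)² + (-45)²) = √2601 = 51
Perimeter = 25 + 15 + 41 + 51 = 132.

132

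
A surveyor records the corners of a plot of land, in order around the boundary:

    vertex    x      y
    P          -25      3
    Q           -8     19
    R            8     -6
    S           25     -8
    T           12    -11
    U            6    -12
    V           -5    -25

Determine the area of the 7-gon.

788

Apply the surveyor's formula: 2A = Σ (x_i·y_{i+1} − x_{i+1}·y_i), indices taken mod 7.
P→Q: (-25)(19) − (-8)(3) = -451
Q→R: (-8)(-6) − (8)(19) = -104
R→S: (8)(-8) − (25)(-6) = 86
S→T: (25)(-11) − (12)(-8) = -179
T→U: (12)(-12) − (6)(-11) = -78
U→V: (6)(-25) − (-5)(-12) = -210
V→P: (-5)(3) − (-25)(-25) = -640
Σ = -1576
Area = |Σ|/2 = 788.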